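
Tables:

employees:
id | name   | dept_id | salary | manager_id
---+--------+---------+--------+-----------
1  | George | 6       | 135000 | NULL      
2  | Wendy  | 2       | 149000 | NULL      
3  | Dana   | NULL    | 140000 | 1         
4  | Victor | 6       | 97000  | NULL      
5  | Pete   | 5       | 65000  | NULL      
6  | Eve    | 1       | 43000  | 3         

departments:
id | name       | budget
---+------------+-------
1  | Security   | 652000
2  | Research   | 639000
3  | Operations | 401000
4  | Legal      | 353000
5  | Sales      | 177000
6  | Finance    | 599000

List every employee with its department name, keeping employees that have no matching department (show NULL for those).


LEFT JOIN keeps every row from employees (the left table); where dept_id has no match in departments, the department columns become NULL. Walk through each employee:
  - employee 1 (George): dept_id=6 -> matches Finance
  - employee 2 (Wendy): dept_id=2 -> matches Research
  - employee 3 (Dana): dept_id=NULL, no match -> kept with NULL
  - employee 4 (Victor): dept_id=6 -> matches Finance
  - employee 5 (Pete): dept_id=5 -> matches Sales
  - employee 6 (Eve): dept_id=1 -> matches Security
All 6 rows appear; 1 has NULL department.

SQL:
SELECT a.name, b.name AS department
FROM employees a
LEFT JOIN departments b ON a.dept_id = b.id

Result:
name   | department
-------+-----------
George | Finance   
Wendy  | Research  
Dana   | NULL      
Victor | Finance   
Pete   | Sales     
Eve    | Security  


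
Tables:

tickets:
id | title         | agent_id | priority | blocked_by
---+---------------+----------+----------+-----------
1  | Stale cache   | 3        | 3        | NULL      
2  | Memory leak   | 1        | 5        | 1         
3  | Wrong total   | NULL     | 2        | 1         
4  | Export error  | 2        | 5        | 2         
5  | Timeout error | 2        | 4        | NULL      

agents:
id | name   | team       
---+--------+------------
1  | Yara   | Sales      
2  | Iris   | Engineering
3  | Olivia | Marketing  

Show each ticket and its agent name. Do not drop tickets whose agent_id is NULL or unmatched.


LEFT JOIN keeps every row from tickets (the left table); where agent_id has no match in agents, the agent columns become NULL. Walk through each ticket:
  - ticket 1 (Stale cache): agent_id=3 -> matches Olivia
  - ticket 2 (Memory leak): agent_id=1 -> matches Yara
  - ticket 3 (Wrong total): agent_id=NULL, no match -> kept with NULL
  - ticket 4 (Export error): agent_id=2 -> matches Iris
  - ticket 5 (Timeout error): agent_id=2 -> matches Iris
All 5 rows appear; 1 has NULL agent.

SQL:
SELECT a.title, b.name AS agent
FROM tickets a
LEFT JOIN agents b ON a.agent_id = b.id

Result:
title         | agent 
--------------+-------
Stale cache   | Olivia
Memory leak   | Yara  
Wrong total   | NULL  
Export error  | Iris  
Timeout error | Iris  


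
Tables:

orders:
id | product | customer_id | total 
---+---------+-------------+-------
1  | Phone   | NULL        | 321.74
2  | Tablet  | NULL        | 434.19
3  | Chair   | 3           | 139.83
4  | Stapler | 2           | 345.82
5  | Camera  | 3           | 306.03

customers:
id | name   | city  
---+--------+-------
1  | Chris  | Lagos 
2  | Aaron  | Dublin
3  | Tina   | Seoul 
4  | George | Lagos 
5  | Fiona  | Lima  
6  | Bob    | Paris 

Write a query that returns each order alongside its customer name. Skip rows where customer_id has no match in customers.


INNER JOIN keeps only orders rows whose customer_id matches an id in customers. Walk through each order:
  - order 1 (Phone): customer_id=NULL, no match -> dropped
  - order 2 (Tablet): customer_id=NULL, no match -> dropped
  - order 3 (Chair): customer_id=3 -> matches Tina
  - order 4 (Stapler): customer_id=2 -> matches Aaron
  - order 5 (Camera): customer_id=3 -> matches Tina
So 2 of 5 rows are dropped.

SQL:
SELECT a.product, b.name AS customer
FROM orders a
INNER JOIN customers b ON a.customer_id = b.id

Result:
product | customer
--------+---------
Chair   | Tina    
Stapler | Aaron   
Camera  | Tina    


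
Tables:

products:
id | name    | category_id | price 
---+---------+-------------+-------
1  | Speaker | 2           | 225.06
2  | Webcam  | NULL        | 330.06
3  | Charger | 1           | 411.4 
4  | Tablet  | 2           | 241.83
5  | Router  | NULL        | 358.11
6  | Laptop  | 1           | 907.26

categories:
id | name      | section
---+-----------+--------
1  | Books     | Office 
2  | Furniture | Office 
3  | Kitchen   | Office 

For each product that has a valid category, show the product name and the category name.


INNER JOIN keeps only products rows whose category_id matches an id in categories. Walk through each product:
  - product 1 (Speaker): category_id=2 -> matches Furniture
  - product 2 (Webcam): category_id=NULL, no match -> dropped
  - product 3 (Charger): category_id=1 -> matches Books
  - product 4 (Tablet): category_id=2 -> matches Furniture
  - product 5 (Router): category_id=NULL, no match -> dropped
  - product 6 (Laptop): category_id=1 -> matches Books
So 2 of 6 rows are dropped.

SQL:
SELECT a.name, b.name AS category
FROM products a
INNER JOIN categories b ON a.category_id = b.id

Result:
name    | category 
--------+----------
Speaker | Furniture
Charger | Books    
Tablet  | Furniture
Laptop  | Books    


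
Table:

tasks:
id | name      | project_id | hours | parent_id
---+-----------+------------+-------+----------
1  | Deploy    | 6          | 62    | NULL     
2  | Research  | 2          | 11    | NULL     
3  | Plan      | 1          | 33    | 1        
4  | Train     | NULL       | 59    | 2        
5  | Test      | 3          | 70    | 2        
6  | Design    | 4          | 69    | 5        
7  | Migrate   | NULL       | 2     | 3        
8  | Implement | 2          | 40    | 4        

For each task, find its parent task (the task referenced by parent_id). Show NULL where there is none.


This is a self-join: tasks is joined to a second copy of itself, matching each row's parent_id to another row's id. Use LEFT JOIN so rows with parent_id=NULL are kept.
  - task 1 (Deploy): parent_id=NULL -> NULL
  - task 2 (Research): parent_id=NULL -> NULL
  - task 3 (Plan): parent_id=1 -> Deploy
  - task 4 (Train): parent_id=2 -> Research
  - task 5 (Test): parent_id=2 -> Research
  - task 6 (Design): parent_id=5 -> Test
  - task 7 (Migrate): parent_id=3 -> Plan
  - task 8 (Implement): parent_id=4 -> Train

SQL:
SELECT a.name AS item, b.name AS parent
FROM tasks a
LEFT JOIN tasks b ON a.parent_id = b.id

Result:
item      | parent  
----------+---------
Deploy    | NULL    
Research  | NULL    
Plan      | Deploy  
Train     | Research
Test      | Research
Design    | Test    
Migrate   | Plan    
Implement | Train   


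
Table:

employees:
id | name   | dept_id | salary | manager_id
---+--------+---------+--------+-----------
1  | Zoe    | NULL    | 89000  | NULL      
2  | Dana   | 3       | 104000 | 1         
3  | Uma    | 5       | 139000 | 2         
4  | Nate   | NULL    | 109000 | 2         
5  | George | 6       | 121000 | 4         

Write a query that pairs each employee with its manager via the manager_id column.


This is a self-join: employees is joined to a second copy of itself, matching each row's manager_id to another row's id. Use LEFT JOIN so rows with manager_id=NULL are kept.
  - employee 1 (Zoe): manager_id=NULL -> NULL
  - employee 2 (Dana): manager_id=1 -> Zoe
  - employee 3 (Uma): manager_id=2 -> Dana
  - employee 4 (Nate): manager_id=2 -> Dana
  - employee 5 (George): manager_id=4 -> Nate

SQL:
SELECT a.name AS item, b.name AS manager
FROM employees a
LEFT JOIN employees b ON a.manager_id = b.id

Result:
item   | manager
-------+--------
Zoe    | NULL   
Dana   | Zoe    
Uma    | Dana   
Nate   | Dana   
George | Nate   


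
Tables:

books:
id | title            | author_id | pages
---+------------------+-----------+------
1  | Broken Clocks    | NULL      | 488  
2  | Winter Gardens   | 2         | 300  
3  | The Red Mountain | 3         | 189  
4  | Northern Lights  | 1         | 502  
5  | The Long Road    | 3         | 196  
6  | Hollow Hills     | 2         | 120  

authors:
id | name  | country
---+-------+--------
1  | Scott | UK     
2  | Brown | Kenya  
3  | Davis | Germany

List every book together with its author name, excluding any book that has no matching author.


INNER JOIN keeps only books rows whose author_id matches an id in authors. Walk through each book:
  - book 1 (Broken Clocks): author_id=NULL, no match -> dropped
  - book 2 (Winter Gardens): author_id=2 -> matches Brown
  - book 3 (The Red Mountain): author_id=3 -> matches Davis
  - book 4 (Northern Lights): author_id=1 -> matches Scott
  - book 5 (The Long Road): author_id=3 -> matches Davis
  - book 6 (Hollow Hills): author_id=2 -> matches Brown
So 1 of 6 rows is dropped.

SQL:
SELECT a.title, b.name AS author
FROM books a
INNER JOIN authors b ON a.author_id = b.id

Result:
title            | author
-----------------+-------
Winter Gardens   | Brown 
The Red Mountain | Davis 
Northern Lights  | Scott 
The Long Road    | Davis 
Hollow Hills     | Brown 


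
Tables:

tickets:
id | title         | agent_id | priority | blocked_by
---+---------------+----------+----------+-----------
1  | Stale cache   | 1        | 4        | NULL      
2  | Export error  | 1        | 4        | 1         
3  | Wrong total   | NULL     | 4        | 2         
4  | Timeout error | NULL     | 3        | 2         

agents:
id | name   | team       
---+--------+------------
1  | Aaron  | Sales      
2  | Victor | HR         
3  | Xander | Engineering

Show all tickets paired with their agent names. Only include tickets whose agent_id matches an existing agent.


INNER JOIN keeps only tickets rows whose agent_id matches an id in agents. Walk through each ticket:
  - ticket 1 (Stale cache): agent_id=1 -> matches Aaron
  - ticket 2 (Export error): agent_id=1 -> matches Aaron
  - ticket 3 (Wrong total): agent_id=NULL, no match -> dropped
  - ticket 4 (Timeout error): agent_id=NULL, no match -> dropped
So 2 of 4 rows are dropped.

SQL:
SELECT a.title, b.name AS agent
FROM tickets a
INNER JOIN agents b ON a.agent_id = b.id

Result:
title        | agent
-------------+------
Stale cache  | Aaron
Export error | Aaron


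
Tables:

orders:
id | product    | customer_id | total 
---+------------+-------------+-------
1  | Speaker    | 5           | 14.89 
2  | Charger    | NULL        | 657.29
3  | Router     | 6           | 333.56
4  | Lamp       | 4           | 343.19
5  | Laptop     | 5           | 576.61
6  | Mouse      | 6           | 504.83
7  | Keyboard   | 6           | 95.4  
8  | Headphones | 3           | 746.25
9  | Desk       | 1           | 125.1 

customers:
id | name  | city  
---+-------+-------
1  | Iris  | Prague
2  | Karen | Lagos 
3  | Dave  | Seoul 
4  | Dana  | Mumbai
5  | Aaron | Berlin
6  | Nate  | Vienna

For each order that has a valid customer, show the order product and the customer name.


INNER JOIN keeps only orders rows whose customer_id matches an id in customers. Walk through each order:
  - order 1 (Speaker): customer_id=5 -> matches Aaron
  - order 2 (Charger): customer_id=NULL, no match -> dropped
  - order 3 (Router): customer_id=6 -> matches Nate
  - order 4 (Lamp): customer_id=4 -> matches Dana
  - order 5 (Laptop): customer_id=5 -> matches Aaron
  - order 6 (Mouse): customer_id=6 -> matches Nate
  - order 7 (Keyboard): customer_id=6 -> matches Nate
  - order 8 (Headphones): customer_id=3 -> matches Dave
  - order 9 (Desk): customer_id=1 -> matches Iris
So 1 of 9 rows is dropped.

SQL:
SELECT a.product, b.name AS customer
FROM orders a
INNER JOIN customers b ON a.customer_id = b.id

Result:
product    | customer
-----------+---------
Speaker    | Aaron   
Router     | Nate    
Lamp       | Dana    
Laptop     | Aaron   
Mouse      | Nate    
Keyboard   | Nate    
Headphones | Dave    
Desk       | Iris    


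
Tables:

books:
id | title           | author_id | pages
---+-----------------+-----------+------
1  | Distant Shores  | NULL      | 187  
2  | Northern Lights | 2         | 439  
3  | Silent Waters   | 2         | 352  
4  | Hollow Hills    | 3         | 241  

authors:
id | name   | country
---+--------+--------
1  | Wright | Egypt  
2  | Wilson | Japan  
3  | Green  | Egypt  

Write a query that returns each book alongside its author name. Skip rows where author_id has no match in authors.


INNER JOIN keeps only books rows whose author_id matches an id in authors. Walk through each book:
  - book 1 (Distant Shores): author_id=NULL, no match -> dropped
  - book 2 (Northern Lights): author_id=2 -> matches Wilson
  - book 3 (Silent Waters): author_id=2 -> matches Wilson
  - book 4 (Hollow Hills): author_id=3 -> matches Green
So 1 of 4 rows is dropped.

SQL:
SELECT a.title, b.name AS author
FROM books a
INNER JOIN authors b ON a.author_id = b.id

Result:
title           | author
----------------+-------
Northern Lights | Wilson
Silent Waters   | Wilson
Hollow Hills    | Green 


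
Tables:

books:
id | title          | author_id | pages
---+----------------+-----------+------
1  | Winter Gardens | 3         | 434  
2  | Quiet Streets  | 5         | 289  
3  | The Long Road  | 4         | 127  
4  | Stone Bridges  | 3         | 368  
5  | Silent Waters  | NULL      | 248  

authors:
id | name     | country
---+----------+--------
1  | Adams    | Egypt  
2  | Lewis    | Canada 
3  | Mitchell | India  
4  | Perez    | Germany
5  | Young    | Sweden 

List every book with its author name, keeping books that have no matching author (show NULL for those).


LEFT JOIN keeps every row from books (the left table); where author_id has no match in authors, the author columns become NULL. Walk through each book:
  - book 1 (Winter Gardens): author_id=3 -> matches Mitchell
  - book 2 (Quiet Streets): author_id=5 -> matches Young
  - book 3 (The Long Road): author_id=4 -> matches Perez
  - book 4 (Stone Bridges): author_id=3 -> matches Mitchell
  - book 5 (Silent Waters): author_id=NULL, no match -> kept with NULL
All 5 rows appear; 1 has NULL author.

SQL:
SELECT a.title, b.name AS author
FROM books a
LEFT JOIN authors b ON a.author_id = b.id

Result:
title          | author  
---------------+---------
Winter Gardens | Mitchell
Quiet Streets  | Young   
The Long Road  | Perez   
Stone Bridges  | Mitchell
Silent Waters  | NULL    


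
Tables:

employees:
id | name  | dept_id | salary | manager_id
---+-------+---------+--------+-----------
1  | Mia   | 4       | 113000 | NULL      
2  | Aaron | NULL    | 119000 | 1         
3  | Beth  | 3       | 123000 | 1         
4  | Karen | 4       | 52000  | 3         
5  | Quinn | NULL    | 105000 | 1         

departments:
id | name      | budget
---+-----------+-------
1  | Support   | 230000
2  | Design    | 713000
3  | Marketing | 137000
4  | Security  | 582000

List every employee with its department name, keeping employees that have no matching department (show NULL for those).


LEFT JOIN keeps every row from employees (the left table); where dept_id has no match in departments, the department columns become NULL. Walk through each employee:
  - employee 1 (Mia): dept_id=4 -> matches Security
  - employee 2 (Aaron): dept_id=NULL, no match -> kept with NULL
  - employee 3 (Beth): dept_id=3 -> matches Marketing
  - employee 4 (Karen): dept_id=4 -> matches Security
  - employee 5 (Quinn): dept_id=NULL, no match -> kept with NULL
All 5 rows appear; 2 have NULL department.

SQL:
SELECT a.name, b.name AS department
FROM employees a
LEFT JOIN departments b ON a.dept_id = b.id

Result:
name  | department
------+-----------
Mia   | Security  
Aaron | NULL      
Beth  | Marketing 
Karen | Security  
Quinn | NULL      


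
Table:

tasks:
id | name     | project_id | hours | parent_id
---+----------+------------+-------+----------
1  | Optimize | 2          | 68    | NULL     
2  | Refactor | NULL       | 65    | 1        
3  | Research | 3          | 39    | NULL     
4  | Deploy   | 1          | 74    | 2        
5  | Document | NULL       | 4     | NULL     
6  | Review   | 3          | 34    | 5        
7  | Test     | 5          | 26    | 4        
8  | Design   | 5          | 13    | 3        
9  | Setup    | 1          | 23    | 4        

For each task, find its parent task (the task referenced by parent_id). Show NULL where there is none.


This is a self-join: tasks is joined to a second copy of itself, matching each row's parent_id to another row's id. Use LEFT JOIN so rows with parent_id=NULL are kept.
  - task 1 (Optimize): parent_id=NULL -> NULL
  - task 2 (Refactor): parent_id=1 -> Optimize
  - task 3 (Research): parent_id=NULL -> NULL
  - task 4 (Deploy): parent_id=2 -> Refactor
  - task 5 (Document): parent_id=NULL -> NULL
  - task 6 (Review): parent_id=5 -> Document
  - task 7 (Test): parent_id=4 -> Deploy
  - task 8 (Design): parent_id=3 -> Research
  - task 9 (Setup): parent_id=4 -> Deploy

SQL:
SELECT a.name AS item, b.name AS parent
FROM tasks a
LEFT JOIN tasks b ON a.parent_id = b.id

Result:
item     | parent  
---------+---------
Optimize | NULL    
Refactor | Optimize
Research | NULL    
Deploy   | Refactor
Document | NULL    
Review   | Document
Test     | Deploy  
Design   | Research
Setup    | Deploy  


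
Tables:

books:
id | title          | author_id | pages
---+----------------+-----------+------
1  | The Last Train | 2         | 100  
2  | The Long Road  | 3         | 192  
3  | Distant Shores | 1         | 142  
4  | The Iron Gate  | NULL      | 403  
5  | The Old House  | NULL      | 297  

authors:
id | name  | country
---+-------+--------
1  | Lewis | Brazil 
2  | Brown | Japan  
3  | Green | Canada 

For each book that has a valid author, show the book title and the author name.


INNER JOIN keeps only books rows whose author_id matches an id in authors. Walk through each book:
  - book 1 (The Last Train): author_id=2 -> matches Brown
  - book 2 (The Long Road): author_id=3 -> matches Green
  - book 3 (Distant Shores): author_id=1 -> matches Lewis
  - book 4 (The Iron Gate): author_id=NULL, no match -> dropped
  - book 5 (The Old House): author_id=NULL, no match -> dropped
So 2 of 5 rows are dropped.

SQL:
SELECT a.title, b.name AS author
FROM books a
INNER JOIN authors b ON a.author_id = b.id

Result:
title          | author
---------------+-------
The Last Train | Brown 
The Long Road  | Green 
Distant Shores | Lewis 


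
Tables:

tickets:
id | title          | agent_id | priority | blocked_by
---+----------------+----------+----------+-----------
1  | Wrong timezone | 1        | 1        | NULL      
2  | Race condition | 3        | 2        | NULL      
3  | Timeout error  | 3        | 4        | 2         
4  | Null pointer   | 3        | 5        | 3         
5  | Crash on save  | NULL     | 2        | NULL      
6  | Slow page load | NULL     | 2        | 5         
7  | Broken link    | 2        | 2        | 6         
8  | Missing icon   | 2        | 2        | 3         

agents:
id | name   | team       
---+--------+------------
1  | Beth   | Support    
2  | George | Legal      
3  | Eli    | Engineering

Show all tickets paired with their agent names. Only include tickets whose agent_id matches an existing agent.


INNER JOIN keeps only tickets rows whose agent_id matches an id in agents. Walk through each ticket:
  - ticket 1 (Wrong timezone): agent_id=1 -> matches Beth
  - ticket 2 (Race condition): agent_id=3 -> matches Eli
  - ticket 3 (Timeout error): agent_id=3 -> matches Eli
  - ticket 4 (Null pointer): agent_id=3 -> matches Eli
  - ticket 5 (Crash on save): agent_id=NULL, no match -> dropped
  - ticket 6 (Slow page load): agent_id=NULL, no match -> dropped
  - ticket 7 (Broken link): agent_id=2 -> matches George
  - ticket 8 (Missing icon): agent_id=2 -> matches George
So 2 of 8 rows are dropped.

SQL:
SELECT a.title, b.name AS agent
FROM tickets a
INNER JOIN agents b ON a.agent_id = b.id

Result:
title          | agent 
---------------+-------
Wrong timezone | Beth  
Race condition | Eli   
Timeout error  | Eli   
Null pointer   | Eli   
Broken link    | George
Missing icon   | George


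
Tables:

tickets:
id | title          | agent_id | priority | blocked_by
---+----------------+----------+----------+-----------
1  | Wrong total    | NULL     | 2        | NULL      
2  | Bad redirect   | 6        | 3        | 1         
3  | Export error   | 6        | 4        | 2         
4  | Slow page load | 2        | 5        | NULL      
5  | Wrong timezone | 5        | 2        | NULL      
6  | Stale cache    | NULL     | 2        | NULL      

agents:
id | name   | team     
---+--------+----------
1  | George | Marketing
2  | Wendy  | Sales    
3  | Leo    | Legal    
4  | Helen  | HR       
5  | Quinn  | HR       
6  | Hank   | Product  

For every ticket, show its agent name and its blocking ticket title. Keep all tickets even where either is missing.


Two LEFT JOINs from the same base table tickets: one to agents via agent_id, one to tickets itself via blocked_by. Both are LEFT so every ticket is preserved.
Match against agents:
  - ticket 1 (Wrong total): agent_id=NULL, no match -> kept with NULL
  - ticket 2 (Bad redirect): agent_id=6 -> matches Hank
  - ticket 3 (Export error): agent_id=6 -> matches Hank
  - ticket 4 (Slow page load): agent_id=2 -> matches Wendy
  - ticket 5 (Wrong timezone): agent_id=5 -> matches Quinn
  - ticket 6 (Stale cache): agent_id=NULL, no match -> kept with NULL
Match against tickets (self):
  - ticket 1 (Wrong total): blocked_by=NULL -> NULL
  - ticket 2 (Bad redirect): blocked_by=1 -> Wrong total
  - ticket 3 (Export error): blocked_by=2 -> Bad redirect
  - ticket 4 (Slow page load): blocked_by=NULL -> NULL
  - ticket 5 (Wrong timezone): blocked_by=NULL -> NULL
  - ticket 6 (Stale cache): blocked_by=NULL -> NULL

SQL:
SELECT a.title, b.name AS agent, c.title AS blocked_by
FROM tickets a
LEFT JOIN agents b ON a.agent_id = b.id
LEFT JOIN tickets c ON a.blocked_by = c.id

Result:
title          | agent | blocked_by  
---------------+-------+-------------
Wrong total    | NULL  | NULL        
Bad redirect   | Hank  | Wrong total 
Export error   | Hank  | Bad redirect
Slow page load | Wendy | NULL        
Wrong timezone | Quinn | NULL        
Stale cache    | NULL  | NULL        


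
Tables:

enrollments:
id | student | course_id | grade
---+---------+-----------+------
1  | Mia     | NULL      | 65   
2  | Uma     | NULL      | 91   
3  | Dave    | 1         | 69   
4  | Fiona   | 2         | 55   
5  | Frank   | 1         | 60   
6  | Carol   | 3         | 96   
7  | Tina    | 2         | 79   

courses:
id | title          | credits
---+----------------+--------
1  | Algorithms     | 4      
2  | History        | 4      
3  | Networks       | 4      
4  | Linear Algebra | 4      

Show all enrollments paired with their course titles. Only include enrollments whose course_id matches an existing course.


INNER JOIN keeps only enrollments rows whose course_id matches an id in courses. Walk through each enrollment:
  - enrollment 1 (Mia): course_id=NULL, no match -> dropped
  - enrollment 2 (Uma): course_id=NULL, no match -> dropped
  - enrollment 3 (Dave): course_id=1 -> matches Algorithms
  - enrollment 4 (Fiona): course_id=2 -> matches History
  - enrollment 5 (Frank): course_id=1 -> matches Algorithms
  - enrollment 6 (Carol): course_id=3 -> matches Networks
  - enrollment 7 (Tina): course_id=2 -> matches History
So 2 of 7 rows are dropped.

SQL:
SELECT a.student, b.title AS course
FROM enrollments a
INNER JOIN courses b ON a.course_id = b.id

Result:
student | course    
--------+-----------
Dave    | Algorithms
Fiona   | History   
Frank   | Algorithms
Carol   | Networks  
Tina    | History   


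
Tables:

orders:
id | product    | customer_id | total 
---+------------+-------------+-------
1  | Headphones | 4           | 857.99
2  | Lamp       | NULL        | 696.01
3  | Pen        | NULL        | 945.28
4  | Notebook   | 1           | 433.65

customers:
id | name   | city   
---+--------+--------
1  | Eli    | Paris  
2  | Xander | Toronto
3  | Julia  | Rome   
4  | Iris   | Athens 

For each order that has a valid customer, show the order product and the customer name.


INNER JOIN keeps only orders rows whose customer_id matches an id in customers. Walk through each order:
  - order 1 (Headphones): customer_id=4 -> matches Iris
  - order 2 (Lamp): customer_id=NULL, no match -> dropped
  - order 3 (Pen): customer_id=NULL, no match -> dropped
  - order 4 (Notebook): customer_id=1 -> matches Eli
So 2 of 4 rows are dropped.

SQL:
SELECT a.product, b.name AS customer
FROM orders a
INNER JOIN customers b ON a.customer_id = b.id

Result:
product    | customer
-----------+---------
Headphones | Iris    
Notebook   | Eli     


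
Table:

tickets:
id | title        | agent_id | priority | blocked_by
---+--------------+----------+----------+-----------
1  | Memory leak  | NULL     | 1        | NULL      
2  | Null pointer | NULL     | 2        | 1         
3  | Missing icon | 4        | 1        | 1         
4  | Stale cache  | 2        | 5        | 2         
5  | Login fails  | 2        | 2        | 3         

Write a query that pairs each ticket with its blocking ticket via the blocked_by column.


This is a self-join: tickets is joined to a second copy of itself, matching each row's blocked_by to another row's id. Use LEFT JOIN so rows with blocked_by=NULL are kept.
  - ticket 1 (Memory leak): blocked_by=NULL -> NULL
  - ticket 2 (Null pointer): blocked_by=1 -> Memory leak
  - ticket 3 (Missing icon): blocked_by=1 -> Memory leak
  - ticket 4 (Stale cache): blocked_by=2 -> Null pointer
  - ticket 5 (Login fails): blocked_by=3 -> Missing icon

SQL:
SELECT a.title AS item, b.title AS blocked_by
FROM tickets a
LEFT JOIN tickets b ON a.blocked_by = b.id

Result:
item         | blocked_by  
-------------+-------------
Memory leak  | NULL        
Null pointer | Memory leak 
Missing icon | Memory leak 
Stale cache  | Null pointer
Login fails  | Missing icon


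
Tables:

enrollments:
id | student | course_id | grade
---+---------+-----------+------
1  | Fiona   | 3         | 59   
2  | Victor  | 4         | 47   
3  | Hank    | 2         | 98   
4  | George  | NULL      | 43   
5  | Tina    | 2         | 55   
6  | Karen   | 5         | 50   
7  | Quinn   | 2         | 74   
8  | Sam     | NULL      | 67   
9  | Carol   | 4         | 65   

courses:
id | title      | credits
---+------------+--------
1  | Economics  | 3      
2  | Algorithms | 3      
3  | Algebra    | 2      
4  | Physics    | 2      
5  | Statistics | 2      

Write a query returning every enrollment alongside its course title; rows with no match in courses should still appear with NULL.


LEFT JOIN keeps every row from enrollments (the left table); where course_id has no match in courses, the course columns become NULL. Walk through each enrollment:
  - enrollment 1 (Fiona): course_id=3 -> matches Algebra
  - enrollment 2 (Victor): course_id=4 -> matches Physics
  - enrollment 3 (Hank): course_id=2 -> matches Algorithms
  - enrollment 4 (George): course_id=NULL, no match -> kept with NULL
  - enrollment 5 (Tina): course_id=2 -> matches Algorithms
  - enrollment 6 (Karen): course_id=5 -> matches Statistics
  - enrollment 7 (Quinn): course_id=2 -> matches Algorithms
  - enrollment 8 (Sam): course_id=NULL, no match -> kept with NULL
  - enrollment 9 (Carol): course_id=4 -> matches Physics
All 9 rows appear; 2 have NULL course.

SQL:
SELECT a.student, b.title AS course
FROM enrollments a
LEFT JOIN courses b ON a.course_id = b.id

Result:
student | course    
--------+-----------
Fiona   | Algebra   
Victor  | Physics   
Hank    | Algorithms
George  | NULL      
Tina    | Algorithms
Karen   | Statistics
Quinn   | Algorithms
Sam     | NULL      
Carol   | Physics   


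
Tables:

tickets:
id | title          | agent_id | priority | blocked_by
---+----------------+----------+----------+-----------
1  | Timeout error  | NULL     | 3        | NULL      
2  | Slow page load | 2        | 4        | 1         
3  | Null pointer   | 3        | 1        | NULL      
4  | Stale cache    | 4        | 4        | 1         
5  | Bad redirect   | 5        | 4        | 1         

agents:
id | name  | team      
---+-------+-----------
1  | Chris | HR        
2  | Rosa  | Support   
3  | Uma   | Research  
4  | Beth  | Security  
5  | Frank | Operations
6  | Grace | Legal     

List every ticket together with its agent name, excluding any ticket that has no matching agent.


INNER JOIN keeps only tickets rows whose agent_id matches an id in agents. Walk through each ticket:
  - ticket 1 (Timeout error): agent_id=NULL, no match -> dropped
  - ticket 2 (Slow page load): agent_id=2 -> matches Rosa
  - ticket 3 (Null pointer): agent_id=3 -> matches Uma
  - ticket 4 (Stale cache): agent_id=4 -> matches Beth
  - ticket 5 (Bad redirect): agent_id=5 -> matches Frank
So 1 of 5 rows is dropped.

SQL:
SELECT a.title, b.name AS agent
FROM tickets a
INNER JOIN agents b ON a.agent_id = b.id

Result:
title          | agent
---------------+------
Slow page load | Rosa 
Null pointer   | Uma  
Stale cache    | Beth 
Bad redirect   | Frank


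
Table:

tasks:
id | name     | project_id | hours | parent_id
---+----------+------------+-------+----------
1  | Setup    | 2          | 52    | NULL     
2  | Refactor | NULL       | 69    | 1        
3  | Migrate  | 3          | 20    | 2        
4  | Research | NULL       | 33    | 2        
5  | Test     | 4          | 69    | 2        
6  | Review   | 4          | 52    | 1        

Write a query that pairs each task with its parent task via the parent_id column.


This is a self-join: tasks is joined to a second copy of itself, matching each row's parent_id to another row's id. Use LEFT JOIN so rows with parent_id=NULL are kept.
  - task 1 (Setup): parent_id=NULL -> NULL
  - task 2 (Refactor): parent_id=1 -> Setup
  - task 3 (Migrate): parent_id=2 -> Refactor
  - task 4 (Research): parent_id=2 -> Refactor
  - task 5 (Test): parent_id=2 -> Refactor
  - task 6 (Review): parent_id=1 -> Setup

SQL:
SELECT a.name AS item, b.name AS parent
FROM tasks a
LEFT JOIN tasks b ON a.parent_id = b.id

Result:
item     | parent  
---------+---------
Setup    | NULL    
Refactor | Setup   
Migrate  | Refactor
Research | Refactor
Test     | Refactor
Review   | Setup   


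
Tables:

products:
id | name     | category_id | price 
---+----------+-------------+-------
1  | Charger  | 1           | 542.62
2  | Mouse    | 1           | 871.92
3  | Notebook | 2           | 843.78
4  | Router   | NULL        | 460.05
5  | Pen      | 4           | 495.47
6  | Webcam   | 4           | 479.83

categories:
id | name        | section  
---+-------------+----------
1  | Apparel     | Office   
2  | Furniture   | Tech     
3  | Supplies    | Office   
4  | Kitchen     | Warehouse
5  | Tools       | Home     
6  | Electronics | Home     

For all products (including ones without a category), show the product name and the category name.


LEFT JOIN keeps every row from products (the left table); where category_id has no match in categories, the category columns become NULL. Walk through each product:
  - product 1 (Charger): category_id=1 -> matches Apparel
  - product 2 (Mouse): category_id=1 -> matches Apparel
  - product 3 (Notebook): category_id=2 -> matches Furniture
  - product 4 (Router): category_id=NULL, no match -> kept with NULL
  - product 5 (Pen): category_id=4 -> matches Kitchen
  - product 6 (Webcam): category_id=4 -> matches Kitchen
All 6 rows appear; 1 has NULL category.

SQL:
SELECT a.name, b.name AS category
FROM products a
LEFT JOIN categories b ON a.category_id = b.id

Result:
name     | category 
---------+----------
Charger  | Apparel  
Mouse    | Apparel  
Notebook | Furniture
Router   | NULL     
Pen      | Kitchen  
Webcam   | Kitchen  


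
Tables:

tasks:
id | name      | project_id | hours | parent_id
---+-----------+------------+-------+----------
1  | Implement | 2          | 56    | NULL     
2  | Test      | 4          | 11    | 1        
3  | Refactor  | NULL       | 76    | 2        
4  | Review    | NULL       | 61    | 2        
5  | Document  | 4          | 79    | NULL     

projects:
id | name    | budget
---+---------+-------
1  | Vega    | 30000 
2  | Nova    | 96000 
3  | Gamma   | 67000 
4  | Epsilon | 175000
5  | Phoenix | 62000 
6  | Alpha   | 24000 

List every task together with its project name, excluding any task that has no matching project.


INNER JOIN keeps only tasks rows whose project_id matches an id in projects. Walk through each task:
  - task 1 (Implement): project_id=2 -> matches Nova
  - task 2 (Test): project_id=4 -> matches Epsilon
  - task 3 (Refactor): project_id=NULL, no match -> dropped
  - task 4 (Review): project_id=NULL, no match -> dropped
  - task 5 (Document): project_id=4 -> matches Epsilon
So 2 of 5 rows are dropped.

SQL:
SELECT a.name, b.name AS project
FROM tasks a
INNER JOIN projects b ON a.project_id = b.id

Result:
name      | project
----------+--------
Implement | Nova   
Test      | Epsilon
Document  | Epsilon


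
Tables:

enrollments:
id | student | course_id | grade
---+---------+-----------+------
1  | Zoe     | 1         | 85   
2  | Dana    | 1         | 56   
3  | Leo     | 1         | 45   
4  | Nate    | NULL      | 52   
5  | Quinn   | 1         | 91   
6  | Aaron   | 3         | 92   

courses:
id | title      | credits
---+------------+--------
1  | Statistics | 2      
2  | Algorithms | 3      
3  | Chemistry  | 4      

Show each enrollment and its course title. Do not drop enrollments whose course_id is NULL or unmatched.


LEFT JOIN keeps every row from enrollments (the left table); where course_id has no match in courses, the course columns become NULL. Walk through each enrollment:
  - enrollment 1 (Zoe): course_id=1 -> matches Statistics
  - enrollment 2 (Dana): course_id=1 -> matches Statistics
  - enrollment 3 (Leo): course_id=1 -> matches Statistics
  - enrollment 4 (Nate): course_id=NULL, no match -> kept with NULL
  - enrollment 5 (Quinn): course_id=1 -> matches Statistics
  - enrollment 6 (Aaron): course_id=3 -> matches Chemistry
All 6 rows appear; 1 has NULL course.

SQL:
SELECT a.student, b.title AS course
FROM enrollments a
LEFT JOIN courses b ON a.course_id = b.id

Result:
student | course    
--------+-----------
Zoe     | Statistics
Dana    | Statistics
Leo     | Statistics
Nate    | NULL      
Quinn   | Statistics
Aaron   | Chemistry 


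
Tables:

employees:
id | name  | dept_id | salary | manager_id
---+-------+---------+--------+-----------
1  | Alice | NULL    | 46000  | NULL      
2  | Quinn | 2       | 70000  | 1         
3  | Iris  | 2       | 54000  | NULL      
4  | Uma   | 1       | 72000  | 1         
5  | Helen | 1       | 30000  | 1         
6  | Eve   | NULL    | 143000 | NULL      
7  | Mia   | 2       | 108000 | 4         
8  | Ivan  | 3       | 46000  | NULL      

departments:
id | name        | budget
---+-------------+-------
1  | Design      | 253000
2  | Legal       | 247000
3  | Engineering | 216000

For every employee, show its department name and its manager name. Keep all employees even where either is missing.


Two LEFT JOINs from the same base table employees: one to departments via dept_id, one to employees itself via manager_id. Both are LEFT so every employee is preserved.
Match against departments:
  - employee 1 (Alice): dept_id=NULL, no match -> kept with NULL
  - employee 2 (Quinn): dept_id=2 -> matches Legal
  - employee 3 (Iris): dept_id=2 -> matches Legal
  - employee 4 (Uma): dept_id=1 -> matches Design
  - employee 5 (Helen): dept_id=1 -> matches Design
  - employee 6 (Eve): dept_id=NULL, no match -> kept with NULL
  - employee 7 (Mia): dept_id=2 -> matches Legal
  - employee 8 (Ivan): dept_id=3 -> matches Engineering
Match against employees (self):
  - employee 1 (Alice): manager_id=NULL -> NULL
  - employee 2 (Quinn): manager_id=1 -> Alice
  - employee 3 (Iris): manager_id=NULL -> NULL
  - employee 4 (Uma): manager_id=1 -> Alice
  - employee 5 (Helen): manager_id=1 -> Alice
  - employee 6 (Eve): manager_id=NULL -> NULL
  - employee 7 (Mia): manager_id=4 -> Uma
  - employee 8 (Ivan): manager_id=NULL -> NULL

SQL:
SELECT a.name, b.name AS department, c.name AS manager
FROM employees a
LEFT JOIN departments b ON a.dept_id = b.id
LEFT JOIN employees c ON a.manager_id = c.id

Result:
name  | department  | manager
------+-------------+--------
Alice | NULL        | NULL   
Quinn | Legal       | Alice  
Iris  | Legal       | NULL   
Uma   | Design      | Alice  
Helen | Design      | Alice  
Eve   | NULL        | NULL   
Mia   | Legal       | Uma    
Ivan  | Engineering | NULL   


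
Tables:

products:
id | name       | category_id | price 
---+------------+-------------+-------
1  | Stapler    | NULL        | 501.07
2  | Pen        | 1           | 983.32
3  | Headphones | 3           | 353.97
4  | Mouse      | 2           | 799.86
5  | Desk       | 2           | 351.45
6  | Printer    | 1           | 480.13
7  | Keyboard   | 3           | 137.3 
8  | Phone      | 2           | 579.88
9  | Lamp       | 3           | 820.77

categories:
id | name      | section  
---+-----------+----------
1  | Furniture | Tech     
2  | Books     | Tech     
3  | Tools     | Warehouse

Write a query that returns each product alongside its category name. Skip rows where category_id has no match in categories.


INNER JOIN keeps only products rows whose category_id matches an id in categories. Walk through each product:
  - product 1 (Stapler): category_id=NULL, no match -> dropped
  - product 2 (Pen): category_id=1 -> matches Furniture
  - product 3 (Headphones): category_id=3 -> matches Tools
  - product 4 (Mouse): category_id=2 -> matches Books
  - product 5 (Desk): category_id=2 -> matches Books
  - product 6 (Printer): category_id=1 -> matches Furniture
  - product 7 (Keyboard): category_id=3 -> matches Tools
  - product 8 (Phone): category_id=2 -> matches Books
  - product 9 (Lamp): category_id=3 -> matches Tools
So 1 of 9 rows is dropped.

SQL:
SELECT a.name, b.name AS category
FROM products a
INNER JOIN categories b ON a.category_id = b.id

Result:
name       | category 
-----------+----------
Pen        | Furniture
Headphones | Tools    
Mouse      | Books    
Desk       | Books    
Printer    | Furniture
Keyboard   | Tools    
Phone      | Books    
Lamp       | Tools    


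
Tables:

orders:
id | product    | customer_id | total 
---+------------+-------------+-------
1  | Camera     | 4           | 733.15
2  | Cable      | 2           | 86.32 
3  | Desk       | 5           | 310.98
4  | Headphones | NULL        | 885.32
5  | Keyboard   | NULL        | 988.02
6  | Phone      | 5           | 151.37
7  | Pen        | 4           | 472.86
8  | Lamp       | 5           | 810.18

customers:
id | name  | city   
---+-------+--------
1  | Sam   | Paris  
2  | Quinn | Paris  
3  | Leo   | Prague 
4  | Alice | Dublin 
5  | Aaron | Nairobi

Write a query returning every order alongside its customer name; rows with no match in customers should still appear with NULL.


LEFT JOIN keeps every row from orders (the left table); where customer_id has no match in customers, the customer columns become NULL. Walk through each order:
  - order 1 (Camera): customer_id=4 -> matches Alice
  - order 2 (Cable): customer_id=2 -> matches Quinn
  - order 3 (Desk): customer_id=5 -> matches Aaron
  - order 4 (Headphones): customer_id=NULL, no match -> kept with NULL
  - order 5 (Keyboard): customer_id=NULL, no match -> kept with NULL
  - order 6 (Phone): customer_id=5 -> matches Aaron
  - order 7 (Pen): customer_id=4 -> matches Alice
  - order 8 (Lamp): customer_id=5 -> matches Aaron
All 8 rows appear; 2 have NULL customer.

SQL:
SELECT a.product, b.name AS customer
FROM orders a
LEFT JOIN customers b ON a.customer_id = b.id

Result:
product    | customer
-----------+---------
Camera     | Alice   
Cable      | Quinn   
Desk       | Aaron   
Headphones | NULL    
Keyboard   | NULL    
Phone      | Aaron   
Pen        | Alice   
Lamp       | Aaron   


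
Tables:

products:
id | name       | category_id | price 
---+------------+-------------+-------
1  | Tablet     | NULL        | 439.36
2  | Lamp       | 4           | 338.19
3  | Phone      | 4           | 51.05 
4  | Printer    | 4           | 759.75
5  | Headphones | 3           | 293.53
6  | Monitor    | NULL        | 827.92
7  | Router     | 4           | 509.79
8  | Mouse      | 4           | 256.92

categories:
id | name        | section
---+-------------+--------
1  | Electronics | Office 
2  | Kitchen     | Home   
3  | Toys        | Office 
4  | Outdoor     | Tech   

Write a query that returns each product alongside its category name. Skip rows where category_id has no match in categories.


INNER JOIN keeps only products rows whose category_id matches an id in categories. Walk through each product:
  - product 1 (Tablet): category_id=NULL, no match -> dropped
  - product 2 (Lamp): category_id=4 -> matches Outdoor
  - product 3 (Phone): category_id=4 -> matches Outdoor
  - product 4 (Printer): category_id=4 -> matches Outdoor
  - product 5 (Headphones): category_id=3 -> matches Toys
  - product 6 (Monitor): category_id=NULL, no match -> dropped
  - product 7 (Router): category_id=4 -> matches Outdoor
  - product 8 (Mouse): category_id=4 -> matches Outdoor
So 2 of 8 rows are dropped.

SQL:
SELECT a.name, b.name AS category
FROM products a
INNER JOIN categories b ON a.category_id = b.id

Result:
name       | category
-----------+---------
Lamp       | Outdoor 
Phone      | Outdoor 
Printer    | Outdoor 
Headphones | Toys    
Router     | Outdoor 
Mouse      | Outdoor 
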